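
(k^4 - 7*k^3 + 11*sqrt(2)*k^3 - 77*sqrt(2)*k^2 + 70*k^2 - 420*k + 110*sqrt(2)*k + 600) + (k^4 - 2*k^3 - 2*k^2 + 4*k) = 2*k^4 - 9*k^3 + 11*sqrt(2)*k^3 - 77*sqrt(2)*k^2 + 68*k^2 - 416*k + 110*sqrt(2)*k + 600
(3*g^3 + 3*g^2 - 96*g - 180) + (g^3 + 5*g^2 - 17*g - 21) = 4*g^3 + 8*g^2 - 113*g - 201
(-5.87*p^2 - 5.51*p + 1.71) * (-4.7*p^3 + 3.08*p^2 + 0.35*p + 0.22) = 27.589*p^5 + 7.8174*p^4 - 27.0623*p^3 + 2.0469*p^2 - 0.6137*p + 0.3762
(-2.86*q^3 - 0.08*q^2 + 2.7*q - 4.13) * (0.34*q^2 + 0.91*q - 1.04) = -0.9724*q^5 - 2.6298*q^4 + 3.8196*q^3 + 1.136*q^2 - 6.5663*q + 4.2952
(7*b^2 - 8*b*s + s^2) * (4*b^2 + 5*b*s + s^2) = 28*b^4 + 3*b^3*s - 29*b^2*s^2 - 3*b*s^3 + s^4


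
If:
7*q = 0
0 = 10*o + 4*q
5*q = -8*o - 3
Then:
No Solution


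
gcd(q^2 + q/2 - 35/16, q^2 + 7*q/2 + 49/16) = q + 7/4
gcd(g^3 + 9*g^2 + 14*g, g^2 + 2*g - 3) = 1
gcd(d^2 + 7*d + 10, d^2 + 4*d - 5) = d + 5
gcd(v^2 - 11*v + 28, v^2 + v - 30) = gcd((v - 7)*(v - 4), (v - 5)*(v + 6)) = 1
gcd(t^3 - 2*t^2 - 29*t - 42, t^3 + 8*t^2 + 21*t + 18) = t^2 + 5*t + 6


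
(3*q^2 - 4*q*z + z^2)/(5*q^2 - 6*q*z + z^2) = (-3*q + z)/(-5*q + z)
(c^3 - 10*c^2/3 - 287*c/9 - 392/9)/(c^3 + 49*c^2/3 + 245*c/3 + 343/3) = (3*c^2 - 17*c - 56)/(3*(c^2 + 14*c + 49))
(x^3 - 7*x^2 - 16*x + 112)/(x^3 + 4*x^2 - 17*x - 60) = (x^2 - 3*x - 28)/(x^2 + 8*x + 15)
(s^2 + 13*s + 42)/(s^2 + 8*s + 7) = (s + 6)/(s + 1)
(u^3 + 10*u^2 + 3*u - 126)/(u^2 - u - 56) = (u^2 + 3*u - 18)/(u - 8)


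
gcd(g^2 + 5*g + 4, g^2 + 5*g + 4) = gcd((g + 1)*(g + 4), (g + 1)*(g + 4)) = g^2 + 5*g + 4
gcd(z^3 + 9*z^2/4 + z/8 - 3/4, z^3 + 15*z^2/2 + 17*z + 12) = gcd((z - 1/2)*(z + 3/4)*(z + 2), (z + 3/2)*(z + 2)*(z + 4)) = z + 2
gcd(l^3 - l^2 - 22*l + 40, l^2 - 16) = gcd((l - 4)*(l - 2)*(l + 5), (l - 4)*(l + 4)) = l - 4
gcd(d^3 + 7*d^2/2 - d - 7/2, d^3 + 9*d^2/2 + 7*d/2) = d^2 + 9*d/2 + 7/2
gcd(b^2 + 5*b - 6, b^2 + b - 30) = b + 6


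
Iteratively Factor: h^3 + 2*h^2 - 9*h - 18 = (h - 3)*(h^2 + 5*h + 6) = (h - 3)*(h + 3)*(h + 2)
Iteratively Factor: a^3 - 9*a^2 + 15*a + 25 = (a - 5)*(a^2 - 4*a - 5) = (a - 5)^2*(a + 1)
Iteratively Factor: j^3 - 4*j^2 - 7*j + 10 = (j + 2)*(j^2 - 6*j + 5) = (j - 1)*(j + 2)*(j - 5)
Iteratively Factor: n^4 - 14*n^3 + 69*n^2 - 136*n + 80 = (n - 4)*(n^3 - 10*n^2 + 29*n - 20) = (n - 5)*(n - 4)*(n^2 - 5*n + 4) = (n - 5)*(n - 4)*(n - 1)*(n - 4)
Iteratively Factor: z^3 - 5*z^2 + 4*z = (z)*(z^2 - 5*z + 4) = z*(z - 4)*(z - 1)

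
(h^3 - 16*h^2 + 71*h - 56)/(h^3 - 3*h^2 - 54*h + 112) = (h^2 - 8*h + 7)/(h^2 + 5*h - 14)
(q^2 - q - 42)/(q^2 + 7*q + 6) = (q - 7)/(q + 1)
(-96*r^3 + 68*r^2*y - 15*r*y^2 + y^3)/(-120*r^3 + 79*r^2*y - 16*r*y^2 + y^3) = (-4*r + y)/(-5*r + y)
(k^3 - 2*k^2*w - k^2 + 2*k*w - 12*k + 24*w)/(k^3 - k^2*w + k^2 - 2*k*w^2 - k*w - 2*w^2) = (k^2 - k - 12)/(k^2 + k*w + k + w)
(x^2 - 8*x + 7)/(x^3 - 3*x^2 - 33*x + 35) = 1/(x + 5)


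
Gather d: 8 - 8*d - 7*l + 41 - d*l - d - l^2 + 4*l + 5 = d*(-l - 9) - l^2 - 3*l + 54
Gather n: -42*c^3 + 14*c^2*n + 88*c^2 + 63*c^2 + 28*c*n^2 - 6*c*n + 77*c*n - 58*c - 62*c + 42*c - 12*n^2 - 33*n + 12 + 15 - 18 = -42*c^3 + 151*c^2 - 78*c + n^2*(28*c - 12) + n*(14*c^2 + 71*c - 33) + 9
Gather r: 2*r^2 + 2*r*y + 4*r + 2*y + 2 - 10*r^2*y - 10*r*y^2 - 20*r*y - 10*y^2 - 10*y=r^2*(2 - 10*y) + r*(-10*y^2 - 18*y + 4) - 10*y^2 - 8*y + 2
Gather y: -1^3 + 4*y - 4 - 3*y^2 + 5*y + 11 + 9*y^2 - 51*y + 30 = 6*y^2 - 42*y + 36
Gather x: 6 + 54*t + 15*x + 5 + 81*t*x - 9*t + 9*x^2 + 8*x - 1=45*t + 9*x^2 + x*(81*t + 23) + 10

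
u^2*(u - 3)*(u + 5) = u^4 + 2*u^3 - 15*u^2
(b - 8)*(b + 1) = b^2 - 7*b - 8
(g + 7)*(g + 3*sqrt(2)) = g^2 + 3*sqrt(2)*g + 7*g + 21*sqrt(2)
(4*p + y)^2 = 16*p^2 + 8*p*y + y^2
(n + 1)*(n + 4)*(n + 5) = n^3 + 10*n^2 + 29*n + 20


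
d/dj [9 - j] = -1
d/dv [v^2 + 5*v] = 2*v + 5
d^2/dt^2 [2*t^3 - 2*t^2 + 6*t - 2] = 12*t - 4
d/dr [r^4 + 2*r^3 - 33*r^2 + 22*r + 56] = 4*r^3 + 6*r^2 - 66*r + 22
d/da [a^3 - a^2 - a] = 3*a^2 - 2*a - 1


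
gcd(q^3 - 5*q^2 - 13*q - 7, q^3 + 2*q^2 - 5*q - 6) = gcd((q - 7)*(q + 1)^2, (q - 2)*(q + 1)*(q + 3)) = q + 1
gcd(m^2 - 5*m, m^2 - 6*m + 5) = m - 5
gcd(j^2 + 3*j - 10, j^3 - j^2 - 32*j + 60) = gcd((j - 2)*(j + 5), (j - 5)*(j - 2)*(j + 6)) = j - 2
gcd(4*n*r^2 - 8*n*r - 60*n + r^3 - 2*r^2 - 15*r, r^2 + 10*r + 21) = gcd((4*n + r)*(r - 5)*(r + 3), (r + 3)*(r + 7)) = r + 3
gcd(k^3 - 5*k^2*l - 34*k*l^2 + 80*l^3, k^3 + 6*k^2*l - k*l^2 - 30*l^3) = k^2 + 3*k*l - 10*l^2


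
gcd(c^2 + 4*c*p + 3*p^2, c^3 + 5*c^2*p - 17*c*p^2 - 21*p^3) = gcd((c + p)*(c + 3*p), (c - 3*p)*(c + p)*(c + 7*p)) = c + p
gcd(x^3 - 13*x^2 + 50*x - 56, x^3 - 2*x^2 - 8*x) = x - 4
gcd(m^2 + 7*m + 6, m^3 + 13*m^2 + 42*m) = m + 6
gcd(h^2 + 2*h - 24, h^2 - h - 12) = h - 4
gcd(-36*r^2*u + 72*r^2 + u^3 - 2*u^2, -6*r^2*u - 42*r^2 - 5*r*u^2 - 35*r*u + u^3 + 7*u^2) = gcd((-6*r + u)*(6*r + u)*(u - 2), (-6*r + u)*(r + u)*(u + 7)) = 6*r - u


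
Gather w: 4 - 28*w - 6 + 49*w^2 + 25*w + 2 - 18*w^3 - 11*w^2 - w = -18*w^3 + 38*w^2 - 4*w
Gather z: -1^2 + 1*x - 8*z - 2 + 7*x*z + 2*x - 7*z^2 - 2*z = 3*x - 7*z^2 + z*(7*x - 10) - 3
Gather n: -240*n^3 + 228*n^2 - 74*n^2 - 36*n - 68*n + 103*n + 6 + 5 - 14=-240*n^3 + 154*n^2 - n - 3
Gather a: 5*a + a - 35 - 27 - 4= 6*a - 66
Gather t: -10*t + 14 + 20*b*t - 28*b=-28*b + t*(20*b - 10) + 14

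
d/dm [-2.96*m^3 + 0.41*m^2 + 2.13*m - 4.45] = -8.88*m^2 + 0.82*m + 2.13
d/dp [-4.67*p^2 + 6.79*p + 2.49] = 6.79 - 9.34*p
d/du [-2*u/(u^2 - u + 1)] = 2*(u^2 - 1)/(u^4 - 2*u^3 + 3*u^2 - 2*u + 1)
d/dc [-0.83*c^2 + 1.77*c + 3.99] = 1.77 - 1.66*c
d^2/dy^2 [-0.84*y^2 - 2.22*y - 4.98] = -1.68000000000000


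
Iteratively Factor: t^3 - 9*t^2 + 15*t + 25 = (t - 5)*(t^2 - 4*t - 5) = (t - 5)*(t + 1)*(t - 5)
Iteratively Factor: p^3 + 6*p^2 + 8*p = (p + 2)*(p^2 + 4*p) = p*(p + 2)*(p + 4)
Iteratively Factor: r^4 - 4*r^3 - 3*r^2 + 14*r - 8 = (r - 4)*(r^3 - 3*r + 2) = (r - 4)*(r - 1)*(r^2 + r - 2) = (r - 4)*(r - 1)*(r + 2)*(r - 1)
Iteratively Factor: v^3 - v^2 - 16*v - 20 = (v - 5)*(v^2 + 4*v + 4) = (v - 5)*(v + 2)*(v + 2)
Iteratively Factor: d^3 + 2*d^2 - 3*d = (d + 3)*(d^2 - d) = d*(d + 3)*(d - 1)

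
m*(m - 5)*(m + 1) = m^3 - 4*m^2 - 5*m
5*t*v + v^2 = v*(5*t + v)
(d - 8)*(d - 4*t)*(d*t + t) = d^3*t - 4*d^2*t^2 - 7*d^2*t + 28*d*t^2 - 8*d*t + 32*t^2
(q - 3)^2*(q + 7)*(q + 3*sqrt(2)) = q^4 + q^3 + 3*sqrt(2)*q^3 - 33*q^2 + 3*sqrt(2)*q^2 - 99*sqrt(2)*q + 63*q + 189*sqrt(2)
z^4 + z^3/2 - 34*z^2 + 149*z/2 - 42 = (z - 4)*(z - 3/2)*(z - 1)*(z + 7)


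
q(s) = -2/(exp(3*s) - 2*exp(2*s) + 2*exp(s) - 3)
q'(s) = -2*(-3*exp(3*s) + 4*exp(2*s) - 2*exp(s))/(exp(3*s) - 2*exp(2*s) + 2*exp(s) - 3)^2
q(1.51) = -0.03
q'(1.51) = 0.12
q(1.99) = -0.01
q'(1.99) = 0.02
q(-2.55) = 0.70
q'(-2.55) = 0.03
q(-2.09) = 0.72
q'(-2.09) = 0.05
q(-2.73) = 0.69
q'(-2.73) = 0.03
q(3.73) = -0.00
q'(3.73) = 0.00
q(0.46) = 2.28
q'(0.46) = 13.19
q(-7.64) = 0.67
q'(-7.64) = 0.00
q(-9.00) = 0.67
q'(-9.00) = 0.00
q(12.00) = 0.00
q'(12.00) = 0.00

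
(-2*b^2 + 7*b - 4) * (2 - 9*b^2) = 18*b^4 - 63*b^3 + 32*b^2 + 14*b - 8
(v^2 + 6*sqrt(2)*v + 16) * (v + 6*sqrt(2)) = v^3 + 12*sqrt(2)*v^2 + 88*v + 96*sqrt(2)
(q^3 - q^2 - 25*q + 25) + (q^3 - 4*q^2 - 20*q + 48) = 2*q^3 - 5*q^2 - 45*q + 73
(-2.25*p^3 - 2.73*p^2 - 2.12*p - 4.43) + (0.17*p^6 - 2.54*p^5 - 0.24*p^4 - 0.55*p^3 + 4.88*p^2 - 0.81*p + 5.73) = 0.17*p^6 - 2.54*p^5 - 0.24*p^4 - 2.8*p^3 + 2.15*p^2 - 2.93*p + 1.3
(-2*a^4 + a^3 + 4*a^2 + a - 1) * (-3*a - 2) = 6*a^5 + a^4 - 14*a^3 - 11*a^2 + a + 2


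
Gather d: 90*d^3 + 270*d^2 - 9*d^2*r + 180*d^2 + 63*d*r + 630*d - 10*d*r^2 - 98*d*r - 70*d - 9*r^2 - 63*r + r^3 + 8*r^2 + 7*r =90*d^3 + d^2*(450 - 9*r) + d*(-10*r^2 - 35*r + 560) + r^3 - r^2 - 56*r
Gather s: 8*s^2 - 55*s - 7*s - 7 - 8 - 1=8*s^2 - 62*s - 16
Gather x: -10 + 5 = -5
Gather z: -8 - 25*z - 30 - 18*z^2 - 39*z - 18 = -18*z^2 - 64*z - 56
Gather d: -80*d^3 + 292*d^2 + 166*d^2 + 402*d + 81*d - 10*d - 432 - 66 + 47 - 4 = -80*d^3 + 458*d^2 + 473*d - 455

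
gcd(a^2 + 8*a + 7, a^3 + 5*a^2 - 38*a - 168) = a + 7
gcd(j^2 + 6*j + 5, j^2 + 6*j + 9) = 1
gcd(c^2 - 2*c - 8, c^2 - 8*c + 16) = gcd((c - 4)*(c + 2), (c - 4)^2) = c - 4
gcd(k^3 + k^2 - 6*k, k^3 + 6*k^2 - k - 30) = k^2 + k - 6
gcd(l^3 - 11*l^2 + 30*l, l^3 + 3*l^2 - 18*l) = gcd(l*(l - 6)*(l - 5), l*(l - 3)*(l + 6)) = l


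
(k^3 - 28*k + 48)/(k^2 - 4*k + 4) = (k^2 + 2*k - 24)/(k - 2)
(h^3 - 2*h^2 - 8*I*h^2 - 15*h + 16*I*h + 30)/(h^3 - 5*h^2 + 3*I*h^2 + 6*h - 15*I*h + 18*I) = (h^2 - 8*I*h - 15)/(h^2 + 3*h*(-1 + I) - 9*I)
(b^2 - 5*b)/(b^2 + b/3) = 3*(b - 5)/(3*b + 1)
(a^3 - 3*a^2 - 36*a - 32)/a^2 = a - 3 - 36/a - 32/a^2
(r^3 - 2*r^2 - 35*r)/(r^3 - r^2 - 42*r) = (r + 5)/(r + 6)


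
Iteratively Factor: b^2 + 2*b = (b + 2)*(b)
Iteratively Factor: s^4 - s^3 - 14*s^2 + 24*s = (s - 3)*(s^3 + 2*s^2 - 8*s) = (s - 3)*(s + 4)*(s^2 - 2*s) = s*(s - 3)*(s + 4)*(s - 2)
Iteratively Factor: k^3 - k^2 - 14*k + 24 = (k + 4)*(k^2 - 5*k + 6) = (k - 3)*(k + 4)*(k - 2)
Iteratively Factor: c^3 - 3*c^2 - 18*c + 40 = (c + 4)*(c^2 - 7*c + 10) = (c - 5)*(c + 4)*(c - 2)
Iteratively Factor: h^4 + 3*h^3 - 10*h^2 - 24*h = (h + 2)*(h^3 + h^2 - 12*h) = (h + 2)*(h + 4)*(h^2 - 3*h) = h*(h + 2)*(h + 4)*(h - 3)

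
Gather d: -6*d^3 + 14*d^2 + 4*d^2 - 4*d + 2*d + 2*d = -6*d^3 + 18*d^2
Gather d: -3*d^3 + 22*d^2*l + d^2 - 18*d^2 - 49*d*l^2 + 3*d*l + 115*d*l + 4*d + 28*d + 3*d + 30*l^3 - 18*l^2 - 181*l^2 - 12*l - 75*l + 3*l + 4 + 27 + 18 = -3*d^3 + d^2*(22*l - 17) + d*(-49*l^2 + 118*l + 35) + 30*l^3 - 199*l^2 - 84*l + 49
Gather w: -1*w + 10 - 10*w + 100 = 110 - 11*w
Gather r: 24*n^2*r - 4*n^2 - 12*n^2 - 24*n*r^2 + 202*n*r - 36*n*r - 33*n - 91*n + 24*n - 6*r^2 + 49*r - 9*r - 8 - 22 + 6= -16*n^2 - 100*n + r^2*(-24*n - 6) + r*(24*n^2 + 166*n + 40) - 24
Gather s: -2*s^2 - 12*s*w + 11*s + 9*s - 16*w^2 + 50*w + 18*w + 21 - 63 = -2*s^2 + s*(20 - 12*w) - 16*w^2 + 68*w - 42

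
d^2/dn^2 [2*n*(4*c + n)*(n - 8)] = 16*c + 12*n - 32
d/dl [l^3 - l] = 3*l^2 - 1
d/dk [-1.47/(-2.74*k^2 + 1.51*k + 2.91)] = (2.2197 - 8.0556*k)/(-2.74*k^2 + 1.51*k + 2.91)^2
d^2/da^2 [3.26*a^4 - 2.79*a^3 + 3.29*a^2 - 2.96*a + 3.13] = 39.12*a^2 - 16.74*a + 6.58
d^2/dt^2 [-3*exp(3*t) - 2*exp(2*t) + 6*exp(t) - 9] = (-27*exp(2*t) - 8*exp(t) + 6)*exp(t)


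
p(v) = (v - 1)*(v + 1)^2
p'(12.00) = 455.00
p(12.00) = 1859.00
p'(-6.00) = 95.00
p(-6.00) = -175.00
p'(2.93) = 30.61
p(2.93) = 29.81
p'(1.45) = 8.21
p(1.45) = 2.70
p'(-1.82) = 5.30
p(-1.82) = -1.90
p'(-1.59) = 3.40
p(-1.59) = -0.90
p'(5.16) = 89.20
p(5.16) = 157.85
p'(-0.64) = -1.05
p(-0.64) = -0.21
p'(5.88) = 114.48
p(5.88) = 230.99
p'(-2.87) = 17.97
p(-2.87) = -13.53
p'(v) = (v - 1)*(2*v + 2) + (v + 1)^2 = (v + 1)*(3*v - 1)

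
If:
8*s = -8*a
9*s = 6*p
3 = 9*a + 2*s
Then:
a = 3/7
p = -9/14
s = -3/7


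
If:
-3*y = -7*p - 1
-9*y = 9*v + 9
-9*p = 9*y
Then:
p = -1/10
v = -11/10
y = 1/10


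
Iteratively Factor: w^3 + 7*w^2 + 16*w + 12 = (w + 2)*(w^2 + 5*w + 6) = (w + 2)^2*(w + 3)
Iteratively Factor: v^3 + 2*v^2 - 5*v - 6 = (v + 1)*(v^2 + v - 6) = (v - 2)*(v + 1)*(v + 3)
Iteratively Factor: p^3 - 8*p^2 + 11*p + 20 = (p + 1)*(p^2 - 9*p + 20) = (p - 5)*(p + 1)*(p - 4)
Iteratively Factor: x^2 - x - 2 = (x - 2)*(x + 1)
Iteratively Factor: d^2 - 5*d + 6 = (d - 3)*(d - 2)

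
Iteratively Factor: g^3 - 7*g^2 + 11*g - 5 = (g - 1)*(g^2 - 6*g + 5) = (g - 5)*(g - 1)*(g - 1)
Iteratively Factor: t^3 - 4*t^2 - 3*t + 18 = (t - 3)*(t^2 - t - 6) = (t - 3)^2*(t + 2)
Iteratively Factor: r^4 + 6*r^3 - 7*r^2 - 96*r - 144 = (r - 4)*(r^3 + 10*r^2 + 33*r + 36) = (r - 4)*(r + 3)*(r^2 + 7*r + 12) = (r - 4)*(r + 3)*(r + 4)*(r + 3)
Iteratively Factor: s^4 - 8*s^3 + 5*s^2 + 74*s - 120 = (s - 2)*(s^3 - 6*s^2 - 7*s + 60) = (s - 2)*(s + 3)*(s^2 - 9*s + 20) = (s - 5)*(s - 2)*(s + 3)*(s - 4)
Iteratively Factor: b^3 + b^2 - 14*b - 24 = (b + 3)*(b^2 - 2*b - 8) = (b - 4)*(b + 3)*(b + 2)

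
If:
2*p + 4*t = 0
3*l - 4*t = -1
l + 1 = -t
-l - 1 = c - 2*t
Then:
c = -6/7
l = -5/7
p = 4/7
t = -2/7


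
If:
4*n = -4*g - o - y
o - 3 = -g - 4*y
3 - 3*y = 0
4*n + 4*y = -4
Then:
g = 8/3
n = -2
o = -11/3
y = 1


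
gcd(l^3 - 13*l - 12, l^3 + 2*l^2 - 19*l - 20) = l^2 - 3*l - 4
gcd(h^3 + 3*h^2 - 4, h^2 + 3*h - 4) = h - 1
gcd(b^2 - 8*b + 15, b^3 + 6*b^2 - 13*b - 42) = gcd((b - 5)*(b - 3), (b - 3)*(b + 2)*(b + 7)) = b - 3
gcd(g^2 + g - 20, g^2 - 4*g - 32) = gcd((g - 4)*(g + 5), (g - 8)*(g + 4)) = 1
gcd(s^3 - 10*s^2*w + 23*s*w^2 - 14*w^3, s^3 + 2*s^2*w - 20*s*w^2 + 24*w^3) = s - 2*w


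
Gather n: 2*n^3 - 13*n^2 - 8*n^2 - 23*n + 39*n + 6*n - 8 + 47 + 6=2*n^3 - 21*n^2 + 22*n + 45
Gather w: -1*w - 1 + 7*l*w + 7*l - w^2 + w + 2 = 7*l*w + 7*l - w^2 + 1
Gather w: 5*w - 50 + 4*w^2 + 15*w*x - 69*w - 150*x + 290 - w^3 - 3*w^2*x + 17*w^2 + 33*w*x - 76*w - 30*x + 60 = -w^3 + w^2*(21 - 3*x) + w*(48*x - 140) - 180*x + 300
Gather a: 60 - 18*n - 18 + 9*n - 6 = 36 - 9*n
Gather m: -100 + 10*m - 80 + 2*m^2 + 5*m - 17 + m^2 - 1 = 3*m^2 + 15*m - 198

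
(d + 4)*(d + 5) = d^2 + 9*d + 20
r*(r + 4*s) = r^2 + 4*r*s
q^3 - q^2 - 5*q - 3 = (q - 3)*(q + 1)^2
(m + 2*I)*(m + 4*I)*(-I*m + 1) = -I*m^3 + 7*m^2 + 14*I*m - 8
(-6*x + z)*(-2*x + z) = 12*x^2 - 8*x*z + z^2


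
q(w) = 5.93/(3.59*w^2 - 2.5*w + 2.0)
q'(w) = 5.93*(2.5 - 7.18*w)/(3.59*w^2 - 2.5*w + 2.0)^2 = (14.825 - 42.5774*w)/(3.59*w^2 - 2.5*w + 2.0)^2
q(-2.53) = 0.19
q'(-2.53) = 0.13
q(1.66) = 0.77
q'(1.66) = -0.93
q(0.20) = 3.61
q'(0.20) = 2.34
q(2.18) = 0.44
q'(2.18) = -0.42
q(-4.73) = 0.06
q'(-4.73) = 0.02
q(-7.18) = 0.03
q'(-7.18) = 0.01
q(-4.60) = 0.07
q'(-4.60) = 0.03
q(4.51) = 0.09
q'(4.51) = -0.04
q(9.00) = 0.02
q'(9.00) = -0.01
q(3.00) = 0.22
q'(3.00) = -0.16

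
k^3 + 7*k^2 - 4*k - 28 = (k - 2)*(k + 2)*(k + 7)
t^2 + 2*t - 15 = (t - 3)*(t + 5)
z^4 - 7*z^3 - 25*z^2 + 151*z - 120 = (z - 8)*(z - 3)*(z - 1)*(z + 5)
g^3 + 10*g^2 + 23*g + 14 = (g + 1)*(g + 2)*(g + 7)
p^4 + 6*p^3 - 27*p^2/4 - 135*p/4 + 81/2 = (p - 3/2)^2*(p + 3)*(p + 6)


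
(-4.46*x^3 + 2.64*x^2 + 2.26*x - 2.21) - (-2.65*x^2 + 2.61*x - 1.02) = -4.46*x^3 + 5.29*x^2 - 0.35*x - 1.19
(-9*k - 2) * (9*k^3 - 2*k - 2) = -81*k^4 - 18*k^3 + 18*k^2 + 22*k + 4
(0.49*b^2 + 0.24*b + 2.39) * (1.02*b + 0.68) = 0.4998*b^3 + 0.578*b^2 + 2.601*b + 1.6252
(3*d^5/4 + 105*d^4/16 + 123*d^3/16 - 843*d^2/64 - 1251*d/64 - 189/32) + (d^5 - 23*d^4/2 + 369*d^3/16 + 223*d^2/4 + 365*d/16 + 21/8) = 7*d^5/4 - 79*d^4/16 + 123*d^3/4 + 2725*d^2/64 + 209*d/64 - 105/32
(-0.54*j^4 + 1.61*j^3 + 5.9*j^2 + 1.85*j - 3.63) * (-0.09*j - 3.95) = 0.0486*j^5 + 1.9881*j^4 - 6.8905*j^3 - 23.4715*j^2 - 6.9808*j + 14.3385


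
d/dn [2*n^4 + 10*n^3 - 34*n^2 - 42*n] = 8*n^3 + 30*n^2 - 68*n - 42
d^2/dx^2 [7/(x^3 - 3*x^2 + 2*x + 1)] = 14*(3*(1 - x)*(x^3 - 3*x^2 + 2*x + 1) + (3*x^2 - 6*x + 2)^2)/(x^3 - 3*x^2 + 2*x + 1)^3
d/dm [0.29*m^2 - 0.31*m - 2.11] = 0.58*m - 0.31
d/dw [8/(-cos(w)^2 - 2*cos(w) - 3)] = -16*(cos(w) + 1)*sin(w)/(cos(w)^2 + 2*cos(w) + 3)^2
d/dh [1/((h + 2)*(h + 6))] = 2*(-h - 4)/(h^4 + 16*h^3 + 88*h^2 + 192*h + 144)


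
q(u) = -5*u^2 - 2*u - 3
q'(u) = -10*u - 2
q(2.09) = -29.02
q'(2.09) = -22.90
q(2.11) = -29.48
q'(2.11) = -23.10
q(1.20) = -12.60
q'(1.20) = -14.00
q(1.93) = -25.48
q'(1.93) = -21.30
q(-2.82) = -37.12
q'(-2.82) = 26.20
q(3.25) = -62.31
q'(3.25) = -34.50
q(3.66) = -77.30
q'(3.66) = -38.60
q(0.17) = -3.48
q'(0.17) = -3.70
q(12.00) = -747.00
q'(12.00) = -122.00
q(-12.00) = -699.00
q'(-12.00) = 118.00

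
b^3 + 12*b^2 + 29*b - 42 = (b - 1)*(b + 6)*(b + 7)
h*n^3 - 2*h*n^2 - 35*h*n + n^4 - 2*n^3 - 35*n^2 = n*(h + n)*(n - 7)*(n + 5)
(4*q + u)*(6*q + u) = 24*q^2 + 10*q*u + u^2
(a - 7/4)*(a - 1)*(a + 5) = a^3 + 9*a^2/4 - 12*a + 35/4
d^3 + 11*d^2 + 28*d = d*(d + 4)*(d + 7)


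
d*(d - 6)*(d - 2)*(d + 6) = d^4 - 2*d^3 - 36*d^2 + 72*d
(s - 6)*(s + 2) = s^2 - 4*s - 12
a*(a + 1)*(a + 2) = a^3 + 3*a^2 + 2*a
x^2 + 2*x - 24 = (x - 4)*(x + 6)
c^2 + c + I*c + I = (c + 1)*(c + I)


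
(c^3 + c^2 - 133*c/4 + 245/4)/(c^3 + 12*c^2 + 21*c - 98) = (c^2 - 6*c + 35/4)/(c^2 + 5*c - 14)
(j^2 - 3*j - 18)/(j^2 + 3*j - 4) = (j^2 - 3*j - 18)/(j^2 + 3*j - 4)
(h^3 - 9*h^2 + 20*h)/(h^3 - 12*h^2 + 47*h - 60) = h/(h - 3)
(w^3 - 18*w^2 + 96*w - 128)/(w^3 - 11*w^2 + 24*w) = (w^2 - 10*w + 16)/(w*(w - 3))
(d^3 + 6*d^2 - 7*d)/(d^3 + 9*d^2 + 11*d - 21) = d/(d + 3)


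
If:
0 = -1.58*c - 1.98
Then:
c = -1.25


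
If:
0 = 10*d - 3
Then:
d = 3/10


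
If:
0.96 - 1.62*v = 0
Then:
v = 0.59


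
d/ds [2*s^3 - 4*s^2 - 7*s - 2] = 6*s^2 - 8*s - 7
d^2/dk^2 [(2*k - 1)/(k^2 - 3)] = 2*(4*k^2*(2*k - 1) + (1 - 6*k)*(k^2 - 3))/(k^2 - 3)^3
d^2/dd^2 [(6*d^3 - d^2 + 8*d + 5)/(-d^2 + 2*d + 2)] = 6*(-14*d^3 - 27*d^2 - 30*d + 2)/(d^6 - 6*d^5 + 6*d^4 + 16*d^3 - 12*d^2 - 24*d - 8)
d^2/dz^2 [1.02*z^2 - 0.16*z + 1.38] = 2.04000000000000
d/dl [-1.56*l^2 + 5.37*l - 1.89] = 5.37 - 3.12*l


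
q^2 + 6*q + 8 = (q + 2)*(q + 4)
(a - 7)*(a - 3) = a^2 - 10*a + 21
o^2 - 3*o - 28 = (o - 7)*(o + 4)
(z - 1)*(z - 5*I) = z^2 - z - 5*I*z + 5*I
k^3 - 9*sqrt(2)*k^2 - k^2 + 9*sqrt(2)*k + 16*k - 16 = (k - 1)*(k - 8*sqrt(2))*(k - sqrt(2))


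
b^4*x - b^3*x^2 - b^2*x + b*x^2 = b*(b - 1)*(b - x)*(b*x + x)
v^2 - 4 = (v - 2)*(v + 2)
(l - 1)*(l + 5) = l^2 + 4*l - 5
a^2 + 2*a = a*(a + 2)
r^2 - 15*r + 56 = (r - 8)*(r - 7)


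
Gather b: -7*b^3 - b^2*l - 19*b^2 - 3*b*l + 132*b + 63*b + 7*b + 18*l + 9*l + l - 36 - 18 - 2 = -7*b^3 + b^2*(-l - 19) + b*(202 - 3*l) + 28*l - 56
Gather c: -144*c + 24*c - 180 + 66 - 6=-120*c - 120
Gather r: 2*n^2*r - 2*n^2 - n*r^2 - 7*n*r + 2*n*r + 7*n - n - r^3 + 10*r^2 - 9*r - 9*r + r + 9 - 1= -2*n^2 + 6*n - r^3 + r^2*(10 - n) + r*(2*n^2 - 5*n - 17) + 8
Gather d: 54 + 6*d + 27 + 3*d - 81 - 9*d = 0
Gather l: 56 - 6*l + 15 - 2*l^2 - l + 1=-2*l^2 - 7*l + 72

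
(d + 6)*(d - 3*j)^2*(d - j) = d^4 - 7*d^3*j + 6*d^3 + 15*d^2*j^2 - 42*d^2*j - 9*d*j^3 + 90*d*j^2 - 54*j^3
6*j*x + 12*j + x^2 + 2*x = (6*j + x)*(x + 2)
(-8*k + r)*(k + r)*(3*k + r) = -24*k^3 - 29*k^2*r - 4*k*r^2 + r^3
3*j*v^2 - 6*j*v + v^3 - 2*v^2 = v*(3*j + v)*(v - 2)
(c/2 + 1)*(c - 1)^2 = c^3/2 - 3*c/2 + 1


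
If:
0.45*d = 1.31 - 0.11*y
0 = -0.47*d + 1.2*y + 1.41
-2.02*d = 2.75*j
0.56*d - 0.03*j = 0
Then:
No Solution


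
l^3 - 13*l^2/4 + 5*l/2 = l*(l - 2)*(l - 5/4)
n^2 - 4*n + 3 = (n - 3)*(n - 1)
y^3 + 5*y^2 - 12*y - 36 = (y - 3)*(y + 2)*(y + 6)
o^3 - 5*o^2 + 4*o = o*(o - 4)*(o - 1)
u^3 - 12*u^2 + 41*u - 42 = (u - 7)*(u - 3)*(u - 2)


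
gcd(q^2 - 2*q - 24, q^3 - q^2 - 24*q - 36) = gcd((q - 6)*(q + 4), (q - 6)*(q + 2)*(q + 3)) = q - 6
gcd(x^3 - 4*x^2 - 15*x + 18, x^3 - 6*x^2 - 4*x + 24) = x - 6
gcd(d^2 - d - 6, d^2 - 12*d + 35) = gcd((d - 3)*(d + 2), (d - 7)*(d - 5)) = 1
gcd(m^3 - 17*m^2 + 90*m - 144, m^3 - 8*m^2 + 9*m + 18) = m^2 - 9*m + 18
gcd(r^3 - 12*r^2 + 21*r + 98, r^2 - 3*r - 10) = r + 2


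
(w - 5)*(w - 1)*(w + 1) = w^3 - 5*w^2 - w + 5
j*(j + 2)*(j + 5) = j^3 + 7*j^2 + 10*j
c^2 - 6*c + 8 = (c - 4)*(c - 2)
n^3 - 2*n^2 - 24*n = n*(n - 6)*(n + 4)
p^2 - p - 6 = (p - 3)*(p + 2)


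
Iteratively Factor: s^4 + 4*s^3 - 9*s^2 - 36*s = (s - 3)*(s^3 + 7*s^2 + 12*s) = (s - 3)*(s + 4)*(s^2 + 3*s) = s*(s - 3)*(s + 4)*(s + 3)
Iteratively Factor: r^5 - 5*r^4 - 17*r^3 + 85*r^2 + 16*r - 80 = (r - 4)*(r^4 - r^3 - 21*r^2 + r + 20) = (r - 5)*(r - 4)*(r^3 + 4*r^2 - r - 4) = (r - 5)*(r - 4)*(r + 4)*(r^2 - 1) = (r - 5)*(r - 4)*(r - 1)*(r + 4)*(r + 1)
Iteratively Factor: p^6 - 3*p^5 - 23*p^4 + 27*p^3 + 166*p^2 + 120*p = (p)*(p^5 - 3*p^4 - 23*p^3 + 27*p^2 + 166*p + 120) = p*(p - 4)*(p^4 + p^3 - 19*p^2 - 49*p - 30) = p*(p - 4)*(p + 2)*(p^3 - p^2 - 17*p - 15) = p*(p - 4)*(p + 1)*(p + 2)*(p^2 - 2*p - 15) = p*(p - 5)*(p - 4)*(p + 1)*(p + 2)*(p + 3)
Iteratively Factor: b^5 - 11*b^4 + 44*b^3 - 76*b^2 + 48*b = (b)*(b^4 - 11*b^3 + 44*b^2 - 76*b + 48) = b*(b - 4)*(b^3 - 7*b^2 + 16*b - 12) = b*(b - 4)*(b - 3)*(b^2 - 4*b + 4) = b*(b - 4)*(b - 3)*(b - 2)*(b - 2)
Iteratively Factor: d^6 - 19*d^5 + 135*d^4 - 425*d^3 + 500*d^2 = (d)*(d^5 - 19*d^4 + 135*d^3 - 425*d^2 + 500*d) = d*(d - 5)*(d^4 - 14*d^3 + 65*d^2 - 100*d) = d*(d - 5)*(d - 4)*(d^3 - 10*d^2 + 25*d) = d*(d - 5)^2*(d - 4)*(d^2 - 5*d) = d^2*(d - 5)^2*(d - 4)*(d - 5)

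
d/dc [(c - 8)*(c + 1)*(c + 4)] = 3*c^2 - 6*c - 36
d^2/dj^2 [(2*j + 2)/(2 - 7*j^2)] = 28*(-28*j^2*(j + 1) + (3*j + 1)*(7*j^2 - 2))/(7*j^2 - 2)^3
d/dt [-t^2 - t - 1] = -2*t - 1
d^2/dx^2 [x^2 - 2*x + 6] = 2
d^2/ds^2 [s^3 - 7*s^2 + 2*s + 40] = 6*s - 14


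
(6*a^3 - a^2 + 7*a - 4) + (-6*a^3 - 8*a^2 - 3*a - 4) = -9*a^2 + 4*a - 8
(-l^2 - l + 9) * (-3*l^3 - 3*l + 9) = 3*l^5 + 3*l^4 - 24*l^3 - 6*l^2 - 36*l + 81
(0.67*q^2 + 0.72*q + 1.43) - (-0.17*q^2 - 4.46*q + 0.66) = 0.84*q^2 + 5.18*q + 0.77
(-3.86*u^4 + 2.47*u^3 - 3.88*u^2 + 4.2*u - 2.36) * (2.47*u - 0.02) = -9.5342*u^5 + 6.1781*u^4 - 9.633*u^3 + 10.4516*u^2 - 5.9132*u + 0.0472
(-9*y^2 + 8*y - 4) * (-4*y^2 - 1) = 36*y^4 - 32*y^3 + 25*y^2 - 8*y + 4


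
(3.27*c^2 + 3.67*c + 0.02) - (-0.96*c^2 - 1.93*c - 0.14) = 4.23*c^2 + 5.6*c + 0.16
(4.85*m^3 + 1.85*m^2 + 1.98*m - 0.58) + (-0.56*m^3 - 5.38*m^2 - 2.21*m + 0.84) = 4.29*m^3 - 3.53*m^2 - 0.23*m + 0.26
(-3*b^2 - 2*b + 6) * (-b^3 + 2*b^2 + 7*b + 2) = 3*b^5 - 4*b^4 - 31*b^3 - 8*b^2 + 38*b + 12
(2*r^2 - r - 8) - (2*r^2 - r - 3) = -5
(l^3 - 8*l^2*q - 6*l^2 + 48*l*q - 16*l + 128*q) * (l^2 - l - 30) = l^5 - 8*l^4*q - 7*l^4 + 56*l^3*q - 40*l^3 + 320*l^2*q + 196*l^2 - 1568*l*q + 480*l - 3840*q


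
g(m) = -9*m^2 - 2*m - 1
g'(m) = -18*m - 2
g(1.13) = -14.75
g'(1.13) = -22.34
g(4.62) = -202.34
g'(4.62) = -85.16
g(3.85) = -142.10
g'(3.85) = -71.30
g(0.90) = -10.09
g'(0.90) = -18.20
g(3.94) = -148.59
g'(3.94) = -72.92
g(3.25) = -102.56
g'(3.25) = -60.50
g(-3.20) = -86.76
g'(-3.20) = 55.60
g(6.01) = -338.10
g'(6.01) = -110.18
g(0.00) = -1.00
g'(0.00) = -2.00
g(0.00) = -1.00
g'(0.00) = -2.00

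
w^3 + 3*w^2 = w^2*(w + 3)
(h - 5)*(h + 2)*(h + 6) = h^3 + 3*h^2 - 28*h - 60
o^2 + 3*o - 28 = (o - 4)*(o + 7)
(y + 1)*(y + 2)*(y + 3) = y^3 + 6*y^2 + 11*y + 6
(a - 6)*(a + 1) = a^2 - 5*a - 6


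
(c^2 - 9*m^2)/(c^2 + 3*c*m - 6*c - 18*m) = (c - 3*m)/(c - 6)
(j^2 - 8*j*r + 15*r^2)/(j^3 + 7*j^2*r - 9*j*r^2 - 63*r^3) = (j - 5*r)/(j^2 + 10*j*r + 21*r^2)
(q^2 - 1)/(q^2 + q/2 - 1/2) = 2*(q - 1)/(2*q - 1)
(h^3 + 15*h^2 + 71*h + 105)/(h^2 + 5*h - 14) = (h^2 + 8*h + 15)/(h - 2)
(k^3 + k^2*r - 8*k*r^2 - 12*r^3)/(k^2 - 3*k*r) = k + 4*r + 4*r^2/k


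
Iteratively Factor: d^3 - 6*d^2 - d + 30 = (d - 5)*(d^2 - d - 6) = (d - 5)*(d - 3)*(d + 2)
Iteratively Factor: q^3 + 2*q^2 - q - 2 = (q + 2)*(q^2 - 1) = (q - 1)*(q + 2)*(q + 1)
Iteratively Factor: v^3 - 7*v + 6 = (v + 3)*(v^2 - 3*v + 2) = (v - 2)*(v + 3)*(v - 1)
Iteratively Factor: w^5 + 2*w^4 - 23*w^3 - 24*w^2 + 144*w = (w + 4)*(w^4 - 2*w^3 - 15*w^2 + 36*w) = w*(w + 4)*(w^3 - 2*w^2 - 15*w + 36) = w*(w - 3)*(w + 4)*(w^2 + w - 12) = w*(w - 3)^2*(w + 4)*(w + 4)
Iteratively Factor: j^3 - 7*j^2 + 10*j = (j)*(j^2 - 7*j + 10) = j*(j - 2)*(j - 5)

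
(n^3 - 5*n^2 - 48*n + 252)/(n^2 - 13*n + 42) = (n^2 + n - 42)/(n - 7)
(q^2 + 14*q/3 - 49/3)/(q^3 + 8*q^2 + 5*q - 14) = (q - 7/3)/(q^2 + q - 2)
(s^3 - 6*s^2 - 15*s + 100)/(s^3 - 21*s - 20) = (s - 5)/(s + 1)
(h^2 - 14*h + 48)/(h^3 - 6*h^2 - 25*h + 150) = (h - 8)/(h^2 - 25)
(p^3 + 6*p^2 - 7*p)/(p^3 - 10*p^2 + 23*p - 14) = p*(p + 7)/(p^2 - 9*p + 14)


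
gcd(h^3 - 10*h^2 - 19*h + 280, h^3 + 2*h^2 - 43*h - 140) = h^2 - 2*h - 35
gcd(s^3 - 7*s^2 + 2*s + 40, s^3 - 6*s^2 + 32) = s^2 - 2*s - 8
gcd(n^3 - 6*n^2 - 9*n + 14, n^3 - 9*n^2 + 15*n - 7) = n^2 - 8*n + 7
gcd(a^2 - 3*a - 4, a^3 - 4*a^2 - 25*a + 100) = a - 4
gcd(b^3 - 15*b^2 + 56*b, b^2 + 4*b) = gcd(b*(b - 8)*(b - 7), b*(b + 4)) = b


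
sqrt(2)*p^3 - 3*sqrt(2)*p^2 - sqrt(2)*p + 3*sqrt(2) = (p - 3)*(p - 1)*(sqrt(2)*p + sqrt(2))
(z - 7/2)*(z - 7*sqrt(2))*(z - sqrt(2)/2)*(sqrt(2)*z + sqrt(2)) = sqrt(2)*z^4 - 15*z^3 - 5*sqrt(2)*z^3/2 + 7*sqrt(2)*z^2/2 + 75*z^2/2 - 35*sqrt(2)*z/2 + 105*z/2 - 49*sqrt(2)/2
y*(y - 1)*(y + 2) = y^3 + y^2 - 2*y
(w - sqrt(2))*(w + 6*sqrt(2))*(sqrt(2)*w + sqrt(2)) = sqrt(2)*w^3 + sqrt(2)*w^2 + 10*w^2 - 12*sqrt(2)*w + 10*w - 12*sqrt(2)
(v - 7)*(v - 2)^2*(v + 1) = v^4 - 10*v^3 + 21*v^2 + 4*v - 28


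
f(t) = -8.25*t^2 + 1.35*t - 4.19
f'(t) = 1.35 - 16.5*t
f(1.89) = -31.11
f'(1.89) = -29.84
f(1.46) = -19.80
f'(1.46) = -22.74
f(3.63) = -108.00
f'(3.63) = -58.54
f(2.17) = -40.11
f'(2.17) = -34.46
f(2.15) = -39.42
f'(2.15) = -34.12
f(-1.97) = -38.87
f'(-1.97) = 33.86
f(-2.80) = -72.65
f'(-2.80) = 47.55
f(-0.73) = -9.57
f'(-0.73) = 13.40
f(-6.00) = -309.29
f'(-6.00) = 100.35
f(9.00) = -660.29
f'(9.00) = -147.15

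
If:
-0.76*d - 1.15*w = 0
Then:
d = -1.51315789473684*w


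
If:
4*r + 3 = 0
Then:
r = -3/4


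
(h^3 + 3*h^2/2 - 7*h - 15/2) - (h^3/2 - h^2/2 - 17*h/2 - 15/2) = h^3/2 + 2*h^2 + 3*h/2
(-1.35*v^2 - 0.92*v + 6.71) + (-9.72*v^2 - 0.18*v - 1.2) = -11.07*v^2 - 1.1*v + 5.51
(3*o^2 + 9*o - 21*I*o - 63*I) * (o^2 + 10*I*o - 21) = 3*o^4 + 9*o^3 + 9*I*o^3 + 147*o^2 + 27*I*o^2 + 441*o + 441*I*o + 1323*I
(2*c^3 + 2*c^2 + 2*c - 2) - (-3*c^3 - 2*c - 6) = 5*c^3 + 2*c^2 + 4*c + 4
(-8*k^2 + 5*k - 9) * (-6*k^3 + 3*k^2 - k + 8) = 48*k^5 - 54*k^4 + 77*k^3 - 96*k^2 + 49*k - 72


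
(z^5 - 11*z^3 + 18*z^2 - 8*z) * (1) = z^5 - 11*z^3 + 18*z^2 - 8*z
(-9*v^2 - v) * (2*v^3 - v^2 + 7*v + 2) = -18*v^5 + 7*v^4 - 62*v^3 - 25*v^2 - 2*v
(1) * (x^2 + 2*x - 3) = x^2 + 2*x - 3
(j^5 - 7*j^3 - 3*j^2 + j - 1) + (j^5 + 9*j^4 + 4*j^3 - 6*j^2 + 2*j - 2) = 2*j^5 + 9*j^4 - 3*j^3 - 9*j^2 + 3*j - 3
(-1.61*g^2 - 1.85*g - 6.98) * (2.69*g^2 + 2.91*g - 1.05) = -4.3309*g^4 - 9.6616*g^3 - 22.4692*g^2 - 18.3693*g + 7.329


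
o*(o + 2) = o^2 + 2*o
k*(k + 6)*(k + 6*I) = k^3 + 6*k^2 + 6*I*k^2 + 36*I*k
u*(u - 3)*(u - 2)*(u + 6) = u^4 + u^3 - 24*u^2 + 36*u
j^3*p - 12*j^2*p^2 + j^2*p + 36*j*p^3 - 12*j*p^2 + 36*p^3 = (j - 6*p)^2*(j*p + p)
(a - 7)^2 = a^2 - 14*a + 49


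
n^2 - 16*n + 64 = (n - 8)^2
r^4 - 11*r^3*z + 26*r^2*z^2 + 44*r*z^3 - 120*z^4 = (r - 6*z)*(r - 5*z)*(r - 2*z)*(r + 2*z)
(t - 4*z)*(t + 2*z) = t^2 - 2*t*z - 8*z^2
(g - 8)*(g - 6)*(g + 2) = g^3 - 12*g^2 + 20*g + 96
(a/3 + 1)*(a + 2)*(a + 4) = a^3/3 + 3*a^2 + 26*a/3 + 8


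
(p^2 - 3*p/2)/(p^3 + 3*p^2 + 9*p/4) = 2*(2*p - 3)/(4*p^2 + 12*p + 9)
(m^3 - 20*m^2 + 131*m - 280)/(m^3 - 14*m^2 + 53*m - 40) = (m - 7)/(m - 1)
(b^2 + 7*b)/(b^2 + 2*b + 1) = b*(b + 7)/(b^2 + 2*b + 1)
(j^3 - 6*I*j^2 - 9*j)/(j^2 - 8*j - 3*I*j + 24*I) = j*(j - 3*I)/(j - 8)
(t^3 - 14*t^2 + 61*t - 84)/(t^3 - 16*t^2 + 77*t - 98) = (t^2 - 7*t + 12)/(t^2 - 9*t + 14)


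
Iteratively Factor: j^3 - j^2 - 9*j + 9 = (j - 3)*(j^2 + 2*j - 3) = (j - 3)*(j + 3)*(j - 1)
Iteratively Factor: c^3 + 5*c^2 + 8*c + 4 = (c + 2)*(c^2 + 3*c + 2) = (c + 1)*(c + 2)*(c + 2)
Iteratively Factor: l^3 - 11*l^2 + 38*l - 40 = (l - 2)*(l^2 - 9*l + 20) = (l - 4)*(l - 2)*(l - 5)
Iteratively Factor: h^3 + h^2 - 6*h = (h)*(h^2 + h - 6) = h*(h + 3)*(h - 2)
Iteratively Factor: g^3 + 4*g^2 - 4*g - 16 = (g + 2)*(g^2 + 2*g - 8) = (g + 2)*(g + 4)*(g - 2)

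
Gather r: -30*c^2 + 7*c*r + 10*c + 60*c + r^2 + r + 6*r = -30*c^2 + 70*c + r^2 + r*(7*c + 7)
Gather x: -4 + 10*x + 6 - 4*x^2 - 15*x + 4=-4*x^2 - 5*x + 6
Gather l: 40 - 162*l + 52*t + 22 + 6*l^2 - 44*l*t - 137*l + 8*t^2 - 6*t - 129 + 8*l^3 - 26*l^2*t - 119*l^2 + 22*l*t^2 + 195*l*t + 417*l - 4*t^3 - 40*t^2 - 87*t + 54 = 8*l^3 + l^2*(-26*t - 113) + l*(22*t^2 + 151*t + 118) - 4*t^3 - 32*t^2 - 41*t - 13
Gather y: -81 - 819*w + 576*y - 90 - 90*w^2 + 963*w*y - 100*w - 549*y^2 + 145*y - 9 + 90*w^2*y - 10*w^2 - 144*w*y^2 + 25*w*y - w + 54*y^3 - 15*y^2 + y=-100*w^2 - 920*w + 54*y^3 + y^2*(-144*w - 564) + y*(90*w^2 + 988*w + 722) - 180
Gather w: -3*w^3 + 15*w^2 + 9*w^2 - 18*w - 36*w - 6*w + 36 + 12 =-3*w^3 + 24*w^2 - 60*w + 48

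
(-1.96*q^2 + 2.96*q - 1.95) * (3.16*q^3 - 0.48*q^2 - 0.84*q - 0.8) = -6.1936*q^5 + 10.2944*q^4 - 5.9364*q^3 + 0.0176000000000003*q^2 - 0.73*q + 1.56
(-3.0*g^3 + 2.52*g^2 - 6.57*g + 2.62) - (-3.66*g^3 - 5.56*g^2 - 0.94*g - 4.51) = 0.66*g^3 + 8.08*g^2 - 5.63*g + 7.13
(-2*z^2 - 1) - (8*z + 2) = -2*z^2 - 8*z - 3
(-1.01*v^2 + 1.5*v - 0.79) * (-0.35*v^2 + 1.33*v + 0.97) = 0.3535*v^4 - 1.8683*v^3 + 1.2918*v^2 + 0.4043*v - 0.7663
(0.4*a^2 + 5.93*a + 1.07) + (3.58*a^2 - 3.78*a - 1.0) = 3.98*a^2 + 2.15*a + 0.0700000000000001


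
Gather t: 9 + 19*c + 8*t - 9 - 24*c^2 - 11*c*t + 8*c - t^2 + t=-24*c^2 + 27*c - t^2 + t*(9 - 11*c)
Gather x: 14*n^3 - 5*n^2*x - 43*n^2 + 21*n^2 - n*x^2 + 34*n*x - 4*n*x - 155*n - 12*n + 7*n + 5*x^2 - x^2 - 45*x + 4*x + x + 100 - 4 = 14*n^3 - 22*n^2 - 160*n + x^2*(4 - n) + x*(-5*n^2 + 30*n - 40) + 96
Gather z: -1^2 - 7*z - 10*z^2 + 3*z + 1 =-10*z^2 - 4*z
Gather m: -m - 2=-m - 2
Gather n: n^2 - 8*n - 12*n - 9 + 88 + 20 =n^2 - 20*n + 99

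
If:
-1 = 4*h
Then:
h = -1/4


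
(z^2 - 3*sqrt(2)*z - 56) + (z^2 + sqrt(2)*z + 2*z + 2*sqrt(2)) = 2*z^2 - 2*sqrt(2)*z + 2*z - 56 + 2*sqrt(2)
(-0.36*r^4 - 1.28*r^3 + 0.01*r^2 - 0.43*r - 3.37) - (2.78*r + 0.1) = -0.36*r^4 - 1.28*r^3 + 0.01*r^2 - 3.21*r - 3.47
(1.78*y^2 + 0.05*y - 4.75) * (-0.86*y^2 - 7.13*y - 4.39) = -1.5308*y^4 - 12.7344*y^3 - 4.0857*y^2 + 33.648*y + 20.8525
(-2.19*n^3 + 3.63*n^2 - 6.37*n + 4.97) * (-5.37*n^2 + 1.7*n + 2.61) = 11.7603*n^5 - 23.2161*n^4 + 34.662*n^3 - 28.0436*n^2 - 8.1767*n + 12.9717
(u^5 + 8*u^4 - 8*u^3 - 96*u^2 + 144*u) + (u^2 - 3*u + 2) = u^5 + 8*u^4 - 8*u^3 - 95*u^2 + 141*u + 2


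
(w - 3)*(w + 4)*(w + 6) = w^3 + 7*w^2 - 6*w - 72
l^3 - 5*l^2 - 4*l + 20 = (l - 5)*(l - 2)*(l + 2)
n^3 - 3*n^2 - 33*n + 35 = (n - 7)*(n - 1)*(n + 5)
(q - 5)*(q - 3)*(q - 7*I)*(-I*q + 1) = -I*q^4 - 6*q^3 + 8*I*q^3 + 48*q^2 - 22*I*q^2 - 90*q + 56*I*q - 105*I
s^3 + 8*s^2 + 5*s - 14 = (s - 1)*(s + 2)*(s + 7)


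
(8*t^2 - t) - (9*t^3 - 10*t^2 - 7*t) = -9*t^3 + 18*t^2 + 6*t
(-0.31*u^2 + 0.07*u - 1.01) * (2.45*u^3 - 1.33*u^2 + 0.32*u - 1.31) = -0.7595*u^5 + 0.5838*u^4 - 2.6668*u^3 + 1.7718*u^2 - 0.4149*u + 1.3231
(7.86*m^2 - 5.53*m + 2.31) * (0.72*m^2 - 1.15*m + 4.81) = 5.6592*m^4 - 13.0206*m^3 + 45.8293*m^2 - 29.2558*m + 11.1111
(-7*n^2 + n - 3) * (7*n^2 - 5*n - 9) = -49*n^4 + 42*n^3 + 37*n^2 + 6*n + 27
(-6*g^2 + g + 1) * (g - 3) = -6*g^3 + 19*g^2 - 2*g - 3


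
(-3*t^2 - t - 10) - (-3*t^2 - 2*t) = t - 10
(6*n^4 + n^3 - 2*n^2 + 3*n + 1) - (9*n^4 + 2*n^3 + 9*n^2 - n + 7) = -3*n^4 - n^3 - 11*n^2 + 4*n - 6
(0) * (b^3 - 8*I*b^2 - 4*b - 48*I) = 0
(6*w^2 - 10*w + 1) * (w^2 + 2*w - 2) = 6*w^4 + 2*w^3 - 31*w^2 + 22*w - 2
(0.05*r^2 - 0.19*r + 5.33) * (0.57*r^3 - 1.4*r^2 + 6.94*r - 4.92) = 0.0285*r^5 - 0.1783*r^4 + 3.6511*r^3 - 9.0266*r^2 + 37.925*r - 26.2236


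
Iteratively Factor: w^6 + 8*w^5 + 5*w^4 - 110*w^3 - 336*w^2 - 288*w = (w)*(w^5 + 8*w^4 + 5*w^3 - 110*w^2 - 336*w - 288) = w*(w - 4)*(w^4 + 12*w^3 + 53*w^2 + 102*w + 72) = w*(w - 4)*(w + 4)*(w^3 + 8*w^2 + 21*w + 18) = w*(w - 4)*(w + 3)*(w + 4)*(w^2 + 5*w + 6) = w*(w - 4)*(w + 3)^2*(w + 4)*(w + 2)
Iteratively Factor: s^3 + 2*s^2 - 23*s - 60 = (s + 3)*(s^2 - s - 20) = (s + 3)*(s + 4)*(s - 5)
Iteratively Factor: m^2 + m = (m + 1)*(m)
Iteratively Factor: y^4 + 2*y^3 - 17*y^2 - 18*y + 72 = (y - 2)*(y^3 + 4*y^2 - 9*y - 36) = (y - 3)*(y - 2)*(y^2 + 7*y + 12) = (y - 3)*(y - 2)*(y + 3)*(y + 4)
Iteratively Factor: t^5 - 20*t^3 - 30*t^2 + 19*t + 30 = (t - 1)*(t^4 + t^3 - 19*t^2 - 49*t - 30) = (t - 1)*(t + 1)*(t^3 - 19*t - 30) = (t - 5)*(t - 1)*(t + 1)*(t^2 + 5*t + 6) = (t - 5)*(t - 1)*(t + 1)*(t + 3)*(t + 2)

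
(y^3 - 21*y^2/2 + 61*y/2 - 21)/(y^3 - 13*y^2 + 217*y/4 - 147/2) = 2*(y - 1)/(2*y - 7)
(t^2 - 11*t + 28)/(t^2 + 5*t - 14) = (t^2 - 11*t + 28)/(t^2 + 5*t - 14)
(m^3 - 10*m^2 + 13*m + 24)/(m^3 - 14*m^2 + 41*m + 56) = (m - 3)/(m - 7)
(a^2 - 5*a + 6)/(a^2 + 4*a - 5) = (a^2 - 5*a + 6)/(a^2 + 4*a - 5)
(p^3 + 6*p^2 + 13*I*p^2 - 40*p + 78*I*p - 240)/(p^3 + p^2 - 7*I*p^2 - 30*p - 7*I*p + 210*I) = (p^2 + 13*I*p - 40)/(p^2 - p*(5 + 7*I) + 35*I)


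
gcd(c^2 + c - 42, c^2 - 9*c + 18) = c - 6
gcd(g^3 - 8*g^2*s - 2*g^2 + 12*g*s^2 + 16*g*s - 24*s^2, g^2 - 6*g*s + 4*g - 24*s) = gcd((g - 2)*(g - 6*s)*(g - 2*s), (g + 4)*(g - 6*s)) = -g + 6*s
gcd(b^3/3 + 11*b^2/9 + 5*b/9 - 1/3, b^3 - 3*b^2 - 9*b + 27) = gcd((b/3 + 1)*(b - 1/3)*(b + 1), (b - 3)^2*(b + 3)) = b + 3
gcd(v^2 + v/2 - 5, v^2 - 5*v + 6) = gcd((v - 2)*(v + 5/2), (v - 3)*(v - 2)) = v - 2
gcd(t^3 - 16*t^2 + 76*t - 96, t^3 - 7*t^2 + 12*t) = 1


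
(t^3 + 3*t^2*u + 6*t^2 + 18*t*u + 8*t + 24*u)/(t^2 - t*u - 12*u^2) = (t^2 + 6*t + 8)/(t - 4*u)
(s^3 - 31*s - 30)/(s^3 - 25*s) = (s^2 - 5*s - 6)/(s*(s - 5))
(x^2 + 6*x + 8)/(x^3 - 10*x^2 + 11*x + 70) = (x + 4)/(x^2 - 12*x + 35)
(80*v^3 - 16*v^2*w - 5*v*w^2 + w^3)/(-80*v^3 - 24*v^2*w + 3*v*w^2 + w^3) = (-4*v + w)/(4*v + w)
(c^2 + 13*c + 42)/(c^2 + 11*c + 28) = (c + 6)/(c + 4)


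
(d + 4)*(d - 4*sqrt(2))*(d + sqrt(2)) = d^3 - 3*sqrt(2)*d^2 + 4*d^2 - 12*sqrt(2)*d - 8*d - 32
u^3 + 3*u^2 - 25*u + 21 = (u - 3)*(u - 1)*(u + 7)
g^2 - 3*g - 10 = (g - 5)*(g + 2)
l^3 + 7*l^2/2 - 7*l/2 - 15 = (l - 2)*(l + 5/2)*(l + 3)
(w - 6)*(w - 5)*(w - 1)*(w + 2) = w^4 - 10*w^3 + 17*w^2 + 52*w - 60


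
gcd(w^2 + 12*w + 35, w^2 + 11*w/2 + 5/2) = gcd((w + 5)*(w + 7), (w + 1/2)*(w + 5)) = w + 5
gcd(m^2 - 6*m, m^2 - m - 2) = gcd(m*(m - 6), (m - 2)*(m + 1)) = 1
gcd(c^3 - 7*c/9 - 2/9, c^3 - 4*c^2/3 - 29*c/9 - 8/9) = c + 1/3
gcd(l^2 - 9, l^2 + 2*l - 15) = l - 3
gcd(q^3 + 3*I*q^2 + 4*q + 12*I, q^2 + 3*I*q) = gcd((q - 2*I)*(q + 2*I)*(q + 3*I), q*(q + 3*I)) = q + 3*I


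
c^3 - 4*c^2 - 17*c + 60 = (c - 5)*(c - 3)*(c + 4)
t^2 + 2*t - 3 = (t - 1)*(t + 3)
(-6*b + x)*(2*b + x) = -12*b^2 - 4*b*x + x^2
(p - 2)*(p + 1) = p^2 - p - 2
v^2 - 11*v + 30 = (v - 6)*(v - 5)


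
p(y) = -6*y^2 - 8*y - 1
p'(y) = -12*y - 8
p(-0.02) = -0.84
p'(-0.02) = -7.76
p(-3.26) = -38.69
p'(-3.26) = 31.12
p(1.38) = -23.47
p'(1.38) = -24.56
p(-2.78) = -25.13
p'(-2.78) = 25.36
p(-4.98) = -109.96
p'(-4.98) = 51.76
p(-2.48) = -18.06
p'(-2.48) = 21.76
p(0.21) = -2.94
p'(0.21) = -10.52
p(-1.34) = -1.05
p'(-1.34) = 8.08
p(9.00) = -559.00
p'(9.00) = -116.00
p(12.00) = -961.00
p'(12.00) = -152.00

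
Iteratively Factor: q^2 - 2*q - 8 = (q - 4)*(q + 2)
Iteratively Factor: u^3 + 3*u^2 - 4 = (u - 1)*(u^2 + 4*u + 4) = (u - 1)*(u + 2)*(u + 2)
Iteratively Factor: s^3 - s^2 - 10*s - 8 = (s + 2)*(s^2 - 3*s - 4) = (s - 4)*(s + 2)*(s + 1)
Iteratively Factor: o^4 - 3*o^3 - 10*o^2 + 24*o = (o)*(o^3 - 3*o^2 - 10*o + 24) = o*(o - 2)*(o^2 - o - 12) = o*(o - 2)*(o + 3)*(o - 4)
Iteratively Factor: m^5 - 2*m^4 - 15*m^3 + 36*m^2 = (m)*(m^4 - 2*m^3 - 15*m^2 + 36*m) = m*(m - 3)*(m^3 + m^2 - 12*m) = m^2*(m - 3)*(m^2 + m - 12) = m^2*(m - 3)*(m + 4)*(m - 3)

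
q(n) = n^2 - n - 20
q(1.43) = -19.39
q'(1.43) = 1.86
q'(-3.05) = -7.10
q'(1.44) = 1.88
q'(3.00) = 5.00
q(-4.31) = 2.89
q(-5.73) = 18.56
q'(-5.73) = -12.46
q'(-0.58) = -2.16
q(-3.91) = -0.80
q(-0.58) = -19.08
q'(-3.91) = -8.82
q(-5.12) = 11.33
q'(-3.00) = -7.00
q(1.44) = -19.37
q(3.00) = -14.00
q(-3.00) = -8.00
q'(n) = 2*n - 1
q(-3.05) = -7.65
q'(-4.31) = -9.62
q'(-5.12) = -11.24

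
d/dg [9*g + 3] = 9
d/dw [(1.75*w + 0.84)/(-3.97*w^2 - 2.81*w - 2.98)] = (6.9475*w^2 + 6.6696*w - 2.8546)/(15.7609*w^4 + 22.3114*w^3 + 31.5573*w^2 + 16.7476*w + 8.8804)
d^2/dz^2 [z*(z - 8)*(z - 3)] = 6*z - 22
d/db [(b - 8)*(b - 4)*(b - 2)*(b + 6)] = 4*b^3 - 24*b^2 - 56*b + 272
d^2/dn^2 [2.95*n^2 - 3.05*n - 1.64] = 5.90000000000000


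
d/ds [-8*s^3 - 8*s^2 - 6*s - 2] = -24*s^2 - 16*s - 6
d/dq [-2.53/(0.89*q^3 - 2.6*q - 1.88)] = (6.7551*q^2 - 6.578)/(-0.89*q^3 + 2.6*q + 1.88)^2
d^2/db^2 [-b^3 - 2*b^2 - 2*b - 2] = -6*b - 4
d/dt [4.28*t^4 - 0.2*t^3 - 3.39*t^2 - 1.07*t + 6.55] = 17.12*t^3 - 0.6*t^2 - 6.78*t - 1.07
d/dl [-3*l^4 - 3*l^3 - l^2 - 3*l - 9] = -12*l^3 - 9*l^2 - 2*l - 3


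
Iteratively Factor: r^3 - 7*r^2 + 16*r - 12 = (r - 2)*(r^2 - 5*r + 6) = (r - 3)*(r - 2)*(r - 2)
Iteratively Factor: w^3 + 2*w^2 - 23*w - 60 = (w + 3)*(w^2 - w - 20) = (w - 5)*(w + 3)*(w + 4)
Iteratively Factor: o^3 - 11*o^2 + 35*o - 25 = (o - 1)*(o^2 - 10*o + 25) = (o - 5)*(o - 1)*(o - 5)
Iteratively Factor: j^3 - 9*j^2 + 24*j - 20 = (j - 5)*(j^2 - 4*j + 4) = (j - 5)*(j - 2)*(j - 2)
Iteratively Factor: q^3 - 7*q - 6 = (q + 1)*(q^2 - q - 6) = (q - 3)*(q + 1)*(q + 2)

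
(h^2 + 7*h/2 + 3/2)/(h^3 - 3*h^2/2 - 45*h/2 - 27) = (2*h + 1)/(2*h^2 - 9*h - 18)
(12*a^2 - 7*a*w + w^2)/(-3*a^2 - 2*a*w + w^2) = (-4*a + w)/(a + w)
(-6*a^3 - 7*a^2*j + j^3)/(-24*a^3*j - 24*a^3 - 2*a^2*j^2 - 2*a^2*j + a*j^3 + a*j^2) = (6*a^3 + 7*a^2*j - j^3)/(a*(24*a^2*j + 24*a^2 + 2*a*j^2 + 2*a*j - j^3 - j^2))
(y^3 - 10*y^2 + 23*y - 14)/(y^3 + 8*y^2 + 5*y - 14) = (y^2 - 9*y + 14)/(y^2 + 9*y + 14)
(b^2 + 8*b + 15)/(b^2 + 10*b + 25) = (b + 3)/(b + 5)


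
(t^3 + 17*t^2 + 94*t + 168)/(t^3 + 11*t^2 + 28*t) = (t + 6)/t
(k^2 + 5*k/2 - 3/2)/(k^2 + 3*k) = (k - 1/2)/k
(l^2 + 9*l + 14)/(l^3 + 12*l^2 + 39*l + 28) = (l + 2)/(l^2 + 5*l + 4)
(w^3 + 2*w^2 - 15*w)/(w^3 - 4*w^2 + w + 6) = w*(w + 5)/(w^2 - w - 2)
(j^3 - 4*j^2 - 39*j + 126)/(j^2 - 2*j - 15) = (-j^3 + 4*j^2 + 39*j - 126)/(-j^2 + 2*j + 15)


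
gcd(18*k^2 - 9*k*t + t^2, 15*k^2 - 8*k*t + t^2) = -3*k + t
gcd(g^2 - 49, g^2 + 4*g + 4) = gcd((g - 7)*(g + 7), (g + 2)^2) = 1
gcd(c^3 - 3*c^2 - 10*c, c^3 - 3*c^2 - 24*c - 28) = c + 2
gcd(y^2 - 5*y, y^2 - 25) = y - 5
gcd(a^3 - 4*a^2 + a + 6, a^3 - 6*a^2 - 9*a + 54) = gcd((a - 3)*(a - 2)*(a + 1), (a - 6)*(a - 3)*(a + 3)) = a - 3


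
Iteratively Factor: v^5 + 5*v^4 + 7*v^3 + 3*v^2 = (v)*(v^4 + 5*v^3 + 7*v^2 + 3*v) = v*(v + 1)*(v^3 + 4*v^2 + 3*v) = v*(v + 1)*(v + 3)*(v^2 + v) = v^2*(v + 1)*(v + 3)*(v + 1)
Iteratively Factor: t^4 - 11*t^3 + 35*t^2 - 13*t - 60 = (t - 4)*(t^3 - 7*t^2 + 7*t + 15) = (t - 4)*(t + 1)*(t^2 - 8*t + 15) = (t - 4)*(t - 3)*(t + 1)*(t - 5)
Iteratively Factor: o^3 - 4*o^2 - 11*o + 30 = (o - 2)*(o^2 - 2*o - 15) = (o - 5)*(o - 2)*(o + 3)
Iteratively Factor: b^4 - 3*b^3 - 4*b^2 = (b - 4)*(b^3 + b^2) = (b - 4)*(b + 1)*(b^2) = b*(b - 4)*(b + 1)*(b)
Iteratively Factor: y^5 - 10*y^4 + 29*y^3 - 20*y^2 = (y - 4)*(y^4 - 6*y^3 + 5*y^2) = (y - 5)*(y - 4)*(y^3 - y^2) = (y - 5)*(y - 4)*(y - 1)*(y^2) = y*(y - 5)*(y - 4)*(y - 1)*(y)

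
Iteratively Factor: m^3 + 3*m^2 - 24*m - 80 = (m + 4)*(m^2 - m - 20) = (m - 5)*(m + 4)*(m + 4)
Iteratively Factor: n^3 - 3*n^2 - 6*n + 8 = (n - 4)*(n^2 + n - 2) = (n - 4)*(n - 1)*(n + 2)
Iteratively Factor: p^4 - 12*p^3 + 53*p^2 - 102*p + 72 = (p - 3)*(p^3 - 9*p^2 + 26*p - 24) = (p - 3)*(p - 2)*(p^2 - 7*p + 12) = (p - 4)*(p - 3)*(p - 2)*(p - 3)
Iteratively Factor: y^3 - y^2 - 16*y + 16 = (y - 4)*(y^2 + 3*y - 4) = (y - 4)*(y + 4)*(y - 1)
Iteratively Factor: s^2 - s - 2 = (s + 1)*(s - 2)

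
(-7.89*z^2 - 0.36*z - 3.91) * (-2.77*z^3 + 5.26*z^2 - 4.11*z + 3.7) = 21.8553*z^5 - 40.5042*z^4 + 41.365*z^3 - 48.28*z^2 + 14.7381*z - 14.467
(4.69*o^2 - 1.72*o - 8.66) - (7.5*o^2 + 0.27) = -2.81*o^2 - 1.72*o - 8.93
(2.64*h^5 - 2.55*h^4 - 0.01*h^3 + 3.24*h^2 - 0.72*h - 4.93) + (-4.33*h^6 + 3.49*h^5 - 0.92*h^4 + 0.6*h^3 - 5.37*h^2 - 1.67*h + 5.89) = -4.33*h^6 + 6.13*h^5 - 3.47*h^4 + 0.59*h^3 - 2.13*h^2 - 2.39*h + 0.96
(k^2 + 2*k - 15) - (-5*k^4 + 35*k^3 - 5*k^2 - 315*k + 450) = 5*k^4 - 35*k^3 + 6*k^2 + 317*k - 465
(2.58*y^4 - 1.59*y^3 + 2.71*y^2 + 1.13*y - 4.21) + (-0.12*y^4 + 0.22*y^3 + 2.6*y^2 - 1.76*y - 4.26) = 2.46*y^4 - 1.37*y^3 + 5.31*y^2 - 0.63*y - 8.47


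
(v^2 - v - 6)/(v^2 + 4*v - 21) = (v + 2)/(v + 7)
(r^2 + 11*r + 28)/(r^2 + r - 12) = (r + 7)/(r - 3)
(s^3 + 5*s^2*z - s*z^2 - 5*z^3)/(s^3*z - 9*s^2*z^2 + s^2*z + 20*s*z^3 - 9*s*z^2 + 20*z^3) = (s^3 + 5*s^2*z - s*z^2 - 5*z^3)/(z*(s^3 - 9*s^2*z + s^2 + 20*s*z^2 - 9*s*z + 20*z^2))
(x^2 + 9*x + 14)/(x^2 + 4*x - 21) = (x + 2)/(x - 3)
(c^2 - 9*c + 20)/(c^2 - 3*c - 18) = (-c^2 + 9*c - 20)/(-c^2 + 3*c + 18)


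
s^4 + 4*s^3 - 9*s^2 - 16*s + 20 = (s - 2)*(s - 1)*(s + 2)*(s + 5)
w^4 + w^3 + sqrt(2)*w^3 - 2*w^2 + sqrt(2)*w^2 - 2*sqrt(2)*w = w*(w - 1)*(w + 2)*(w + sqrt(2))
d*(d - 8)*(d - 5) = d^3 - 13*d^2 + 40*d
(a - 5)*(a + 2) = a^2 - 3*a - 10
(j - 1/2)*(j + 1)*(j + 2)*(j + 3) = j^4 + 11*j^3/2 + 8*j^2 + j/2 - 3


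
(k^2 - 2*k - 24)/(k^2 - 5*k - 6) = (k + 4)/(k + 1)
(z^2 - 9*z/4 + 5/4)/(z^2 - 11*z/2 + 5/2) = (4*z^2 - 9*z + 5)/(2*(2*z^2 - 11*z + 5))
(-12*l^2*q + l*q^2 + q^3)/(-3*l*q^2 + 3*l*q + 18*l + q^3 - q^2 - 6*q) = q*(4*l + q)/(q^2 - q - 6)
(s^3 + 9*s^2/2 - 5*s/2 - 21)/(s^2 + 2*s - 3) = (s^2 + 3*s/2 - 7)/(s - 1)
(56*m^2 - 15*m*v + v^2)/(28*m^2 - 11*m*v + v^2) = (-8*m + v)/(-4*m + v)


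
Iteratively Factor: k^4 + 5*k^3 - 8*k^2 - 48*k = (k + 4)*(k^3 + k^2 - 12*k) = (k - 3)*(k + 4)*(k^2 + 4*k) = k*(k - 3)*(k + 4)*(k + 4)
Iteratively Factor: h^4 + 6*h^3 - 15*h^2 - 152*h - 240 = (h + 4)*(h^3 + 2*h^2 - 23*h - 60) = (h + 4)^2*(h^2 - 2*h - 15) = (h + 3)*(h + 4)^2*(h - 5)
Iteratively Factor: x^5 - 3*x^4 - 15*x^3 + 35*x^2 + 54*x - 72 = (x - 4)*(x^4 + x^3 - 11*x^2 - 9*x + 18) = (x - 4)*(x - 1)*(x^3 + 2*x^2 - 9*x - 18) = (x - 4)*(x - 1)*(x + 2)*(x^2 - 9) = (x - 4)*(x - 1)*(x + 2)*(x + 3)*(x - 3)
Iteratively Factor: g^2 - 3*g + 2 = (g - 2)*(g - 1)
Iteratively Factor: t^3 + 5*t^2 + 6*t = (t)*(t^2 + 5*t + 6) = t*(t + 3)*(t + 2)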